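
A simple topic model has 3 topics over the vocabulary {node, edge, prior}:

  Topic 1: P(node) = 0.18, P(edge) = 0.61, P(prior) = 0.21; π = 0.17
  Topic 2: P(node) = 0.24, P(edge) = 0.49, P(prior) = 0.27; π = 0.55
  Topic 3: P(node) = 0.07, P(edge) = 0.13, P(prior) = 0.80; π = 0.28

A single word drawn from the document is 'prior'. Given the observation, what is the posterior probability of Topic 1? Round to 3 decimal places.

By Bayes' theorem, P(k | x) = P(Z=k) f_k(x) / Σ_j P(Z=j) f_j(x).
Categorical probabilities:
  L_1 = 0.21
  L_2 = 0.27
  L_3 = 0.8
Prior × likelihood for each component:
  P(Z=1)·L_1 = 0.17 × 0.21 = 0.0357
  P(Z=2)·L_2 = 0.55 × 0.27 = 0.1485
  P(Z=3)·L_3 = 0.28 × 0.8 = 0.224
Sum: 0.0357 + 0.1485 + 0.224 = 0.4082
P(Topic 1 | x) = 0.0357 / 0.4082 ≈ 0.087

0.087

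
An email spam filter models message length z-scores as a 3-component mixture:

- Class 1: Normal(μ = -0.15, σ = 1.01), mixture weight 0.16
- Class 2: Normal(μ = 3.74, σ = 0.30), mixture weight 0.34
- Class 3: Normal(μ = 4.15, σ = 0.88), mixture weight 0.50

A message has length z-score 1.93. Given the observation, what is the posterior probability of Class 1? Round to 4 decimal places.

0.4463

Posterior ∝ prior × likelihood, so P(k | x) ∝ π_k f_k(x); normalise over all components.
Normal densities:
  p_1 = 0.0473843
  p_2 = 1.65725e-08
  p_3 = 0.0188135
Prior × likelihood for each component:
  π_1·p_1 = 0.16 × 0.0473843 = 0.00758148
  π_2·p_2 = 0.34 × 1.65725e-08 = 5.63465e-09
  π_3·p_3 = 0.50 × 0.0188135 = 0.00940674
Sum: 0.00758148 + 5.63465e-09 + 0.00940674 = 0.0169882
Responsibility of Class 1: 0.00758148 / 0.0169882 ≈ 0.4463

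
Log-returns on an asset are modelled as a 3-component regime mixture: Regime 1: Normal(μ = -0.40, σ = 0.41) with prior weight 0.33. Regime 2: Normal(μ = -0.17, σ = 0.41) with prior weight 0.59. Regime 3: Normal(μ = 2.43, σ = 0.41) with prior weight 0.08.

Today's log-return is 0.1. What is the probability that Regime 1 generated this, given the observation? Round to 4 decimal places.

0.2483

Posterior ∝ prior × likelihood, so P(k | x) ∝ π_k f_k(x); normalise over all components.
Evaluate each component's likelihood at the observed value:
  f_1 = (1/(0.41·√(2π)))·exp(−(0.1−-0.40)²/(2·0.41²)) = 0.973030·exp(-0.74360) = 0.462576
  f_2 = (1/(0.41·√(2π)))·exp(−(0.1−-0.17)²/(2·0.41²)) = 0.973030·exp(-0.21684) = 0.78335
  f_3 = (1/(0.41·√(2π)))·exp(−(0.1−2.43)²/(2·0.41²)) = 0.973030·exp(-16.14783) = 9.44525e-08
Unnormalised posteriors:
  π_1·f_1 = 0.33 × 0.462576 = 0.15265
  π_2·f_2 = 0.59 × 0.78335 = 0.462177
  π_3·f_3 = 0.08 × 9.44525e-08 = 7.5562e-09
Evidence: 0.15265 + 0.462177 + 7.5562e-09 = 0.614826
P(Regime 1 | data) ≈ 0.2483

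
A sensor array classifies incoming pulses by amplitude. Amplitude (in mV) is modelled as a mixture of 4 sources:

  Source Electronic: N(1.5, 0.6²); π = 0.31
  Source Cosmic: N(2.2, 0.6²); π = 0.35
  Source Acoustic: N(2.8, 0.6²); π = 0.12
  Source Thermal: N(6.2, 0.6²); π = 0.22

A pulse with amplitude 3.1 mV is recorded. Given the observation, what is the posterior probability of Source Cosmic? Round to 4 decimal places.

P(component k | x) = π_k·f_k(x) / marginal(x), where marginal(x) = Σ_j π_j·f_j(x).
Normal densities:
  p_Electronic = 0.0189933
  p_Cosmic = 0.215863
  p_Acoustic = 0.586776
  p_Thermal = 1.06202e-06
Weight by the priors:
  π_Electronic·p_Electronic = 0.31 × 0.0189933 = 0.00588793
  π_Cosmic·p_Cosmic = 0.35 × 0.215863 = 0.0755519
  π_Acoustic·p_Acoustic = 0.12 × 0.586776 = 0.0704131
  π_Thermal·p_Thermal = 0.22 × 1.06202e-06 = 2.33645e-07
Sum: 0.00588793 + 0.0755519 + 0.0704131 + 2.33645e-07 = 0.151853
P(Source Cosmic | data) = 0.0755519 / 0.151853 ≈ 0.4975

0.4975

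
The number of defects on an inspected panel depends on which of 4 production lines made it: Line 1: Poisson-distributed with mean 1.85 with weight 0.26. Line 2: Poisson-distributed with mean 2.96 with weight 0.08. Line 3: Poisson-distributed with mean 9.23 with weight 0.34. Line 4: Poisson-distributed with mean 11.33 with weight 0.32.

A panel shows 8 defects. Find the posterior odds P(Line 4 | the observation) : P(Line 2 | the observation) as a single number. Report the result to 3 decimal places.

42.709

Since P(k|x) ∝ π_k f_k(x), the posterior odds are π_i f_i(x) / (π_j f_j(x)).
Component likelihoods at x = 8 defects:
  L_1 = e^(−1.85)·1.85^8/8! = 0.000535067
  L_2 = e^(−2.96)·2.96^8/8! = 0.00757358
  L_3 = e^(−9.23)·9.23^8/8! = 0.128102
  L_4 = e^(−11.33)·11.33^8/8! = 0.0808653
0.0258769 / 0.000605887 ≈ 42.709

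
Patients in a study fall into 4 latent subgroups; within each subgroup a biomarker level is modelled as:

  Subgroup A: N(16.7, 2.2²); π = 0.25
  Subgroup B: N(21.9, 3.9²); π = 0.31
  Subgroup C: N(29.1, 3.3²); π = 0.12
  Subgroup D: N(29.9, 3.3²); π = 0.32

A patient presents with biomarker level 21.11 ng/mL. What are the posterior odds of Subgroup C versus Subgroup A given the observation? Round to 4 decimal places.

The posterior odds equal the prior odds times the likelihood ratio: (π_i/π_j)·(f_i(x)/f_j(x)).
Component likelihoods at x = 21.11 ng/mL:
  p_A = (1/(2.2·√(2π)))·exp(−(21.11−16.7)²/(2·2.2²)) = 0.181337·exp(-2.00910) = 0.024319
  p_B = (1/(3.9·√(2π)))·exp(−(21.11−21.9)²/(2·3.9²)) = 0.102293·exp(-0.02052) = 0.100216
  p_C = (1/(3.3·√(2π)))·exp(−(21.11−29.1)²/(2·3.3²)) = 0.120892·exp(-2.93113) = 0.00644794
  p_D = (1/(3.3·√(2π)))·exp(−(21.11−29.9)²/(2·3.3²)) = 0.120892·exp(-3.54748) = 0.00348133
0.000773752 / 0.00607975 ≈ 0.1273

0.1273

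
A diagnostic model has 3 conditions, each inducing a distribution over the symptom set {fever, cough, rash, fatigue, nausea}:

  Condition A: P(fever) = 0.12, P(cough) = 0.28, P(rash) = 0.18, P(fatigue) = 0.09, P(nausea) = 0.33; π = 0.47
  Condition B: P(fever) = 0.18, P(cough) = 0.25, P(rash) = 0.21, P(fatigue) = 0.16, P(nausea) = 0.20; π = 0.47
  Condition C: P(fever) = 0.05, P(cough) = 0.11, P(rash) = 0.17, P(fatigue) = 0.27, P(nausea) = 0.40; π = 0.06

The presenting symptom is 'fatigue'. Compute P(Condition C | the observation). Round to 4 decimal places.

0.1212

P(component k | x) = P(Z=k)·f_k(x) / marginal(x), where marginal(x) = Σ_j P(Z=j)·f_j(x).
Evaluate each component's likelihood at the observed value:
  p_A = 0.09
  p_B = 0.16
  p_C = 0.27
Unnormalised posteriors:
  P(Z=A)·p_A = 0.47 × 0.09 = 0.0423
  P(Z=B)·p_B = 0.47 × 0.16 = 0.0752
  P(Z=C)·p_C = 0.06 × 0.27 = 0.0162
Normaliser: 0.0423 + 0.0752 + 0.0162 = 0.1337
P(Condition C | x) = 0.0162 / 0.1337 ≈ 0.1212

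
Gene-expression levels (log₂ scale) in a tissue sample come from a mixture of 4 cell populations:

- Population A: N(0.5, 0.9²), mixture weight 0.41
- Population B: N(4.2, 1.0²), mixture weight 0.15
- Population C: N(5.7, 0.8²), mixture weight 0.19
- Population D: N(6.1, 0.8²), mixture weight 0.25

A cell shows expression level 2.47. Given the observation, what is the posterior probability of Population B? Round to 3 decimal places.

Apply Bayes' rule: the posterior for each component is proportional to its prior times its likelihood at x.
Component likelihoods at x = 2.47:
  f_A = 0.0403891
  f_B = 0.0893326
  f_C = 0.000143885
  f_D = 1.68654e-05
Prior × likelihood for each component:
  P(Z=A)·f_A = 0.41 × 0.0403891 = 0.0165595
  P(Z=B)·f_B = 0.15 × 0.0893326 = 0.0133999
  P(Z=C)·f_C = 0.19 × 0.000143885 = 2.73381e-05
  P(Z=D)·f_D = 0.25 × 1.68654e-05 = 4.21634e-06
Sum: 0.0165595 + 0.0133999 + 2.73381e-05 + 4.21634e-06 = 0.029991
So the posterior for Population B is 0.0133999 / 0.029991 ≈ 0.447.

0.447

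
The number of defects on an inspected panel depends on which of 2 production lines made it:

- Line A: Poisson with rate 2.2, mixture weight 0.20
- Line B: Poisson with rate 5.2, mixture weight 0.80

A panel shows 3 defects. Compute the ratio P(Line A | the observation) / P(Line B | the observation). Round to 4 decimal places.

0.3803

Only the two components matter; the odds are (π_i f_i(x)) / (π_j f_j(x)).
Poisson probabilities:
  p_A = e^(−2.2)·2.2^3/3! = 0.196639
  p_B = e^(−5.2)·5.2^3/3! = 0.129279
Posterior odds = (π_A·p_A) / (π_B·p_B) = (0.20·0.196639) / (0.80·0.129279) = 0.0393277 / 0.103423 ≈ 0.3803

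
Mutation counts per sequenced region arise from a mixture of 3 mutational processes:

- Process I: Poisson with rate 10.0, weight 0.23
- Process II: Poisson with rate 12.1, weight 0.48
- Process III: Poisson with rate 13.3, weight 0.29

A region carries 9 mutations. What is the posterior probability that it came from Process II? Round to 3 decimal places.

The responsibility of component k is π_k f_k(x) divided by Σ_j π_j f_j(x).
Component likelihoods at x = 9 mutations:
  f_I = 0.12511
  f_II = 0.0851809
  f_III = 0.0600876
Weight by the priors:
  π_I·f_I = 0.23 × 0.12511 = 0.0287753
  π_II·f_II = 0.48 × 0.0851809 = 0.0408868
  π_III·f_III = 0.29 × 0.0600876 = 0.0174254
Normaliser: 0.0287753 + 0.0408868 + 0.0174254 = 0.0870875
So the posterior for Process II is 0.0408868 / 0.0870875 ≈ 0.469.

0.469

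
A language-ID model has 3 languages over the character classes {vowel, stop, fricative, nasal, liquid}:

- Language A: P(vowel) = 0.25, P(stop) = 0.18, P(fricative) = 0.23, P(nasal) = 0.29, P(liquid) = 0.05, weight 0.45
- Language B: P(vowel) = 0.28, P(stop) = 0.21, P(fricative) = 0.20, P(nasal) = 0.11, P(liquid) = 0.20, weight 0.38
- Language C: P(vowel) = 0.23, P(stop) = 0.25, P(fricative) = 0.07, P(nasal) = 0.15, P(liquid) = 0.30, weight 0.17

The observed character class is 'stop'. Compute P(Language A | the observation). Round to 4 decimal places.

By Bayes' theorem, P(k | x) = π_k f_k(x) / Σ_j π_j f_j(x).
Component likelihoods at x = 'stop':
  f_A = P(stop | comp) = 0.18
  f_B = P(stop | comp) = 0.21
  f_C = P(stop | comp) = 0.25
Multiply by the mixture weights:
  π_A·f_A = 0.45 × 0.18 = 0.081
  π_B·f_B = 0.38 × 0.21 = 0.0798
  π_C·f_C = 0.17 × 0.25 = 0.0425
Marginal: 0.081 + 0.0798 + 0.0425 = 0.2033
So the posterior for Language A is 0.081 / 0.2033 ≈ 0.3984.

0.3984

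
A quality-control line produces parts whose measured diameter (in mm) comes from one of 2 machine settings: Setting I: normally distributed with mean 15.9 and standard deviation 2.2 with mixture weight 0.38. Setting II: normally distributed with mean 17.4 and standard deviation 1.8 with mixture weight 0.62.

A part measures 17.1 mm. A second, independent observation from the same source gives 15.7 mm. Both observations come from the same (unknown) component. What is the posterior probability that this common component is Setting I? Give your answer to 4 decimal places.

Apply Bayes' rule: the posterior for each component is proportional to its prior times its likelihood at x.
Since both observations come from the same component, the likelihood for component k is f_k(x₁)·f_k(x₂).
  p_I = [(1/(2.2·√(2π)))·exp(−(17.1−15.9)²/(2·2.2²)) = 0.181337·exp(-0.14876) = 0.156272] × [0.18059] = 0.0282211
  p_II = [(1/(1.8·√(2π)))·exp(−(17.1−17.4)²/(2·1.8²)) = 0.221635·exp(-0.01389) = 0.218578] × [0.141889] = 0.0310137
Prior × likelihood for each component:
  π_I·p_I = 0.38 × 0.0282211 = 0.010724
  π_II·p_II = 0.62 × 0.0310137 = 0.0192285
Marginal: 0.010724 + 0.0192285 = 0.0299525
So the posterior for Setting I is 0.010724 / 0.0299525 ≈ 0.3580.

0.3580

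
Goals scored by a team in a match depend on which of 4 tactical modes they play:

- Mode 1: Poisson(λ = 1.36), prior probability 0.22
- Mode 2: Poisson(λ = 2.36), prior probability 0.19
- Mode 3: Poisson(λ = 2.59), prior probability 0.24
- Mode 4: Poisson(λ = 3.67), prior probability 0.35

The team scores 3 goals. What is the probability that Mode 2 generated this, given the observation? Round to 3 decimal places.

0.208

Apply Bayes' rule: the posterior for each component is proportional to its prior times its likelihood at x.
Evaluate each component's likelihood at the observed value:
  L_1 = e^(−1.36)·1.36^3/3! = 0.107603
  L_2 = e^(−2.36)·2.36^3/3! = 0.206847
  L_3 = e^(−2.59)·2.59^3/3! = 0.217233
  L_4 = e^(−3.67)·3.67^3/3! = 0.209887
Weight by the priors:
  w_1·L_1 = 0.22 × 0.107603 = 0.0236727
  w_2·L_2 = 0.19 × 0.206847 = 0.039301
  w_3·L_3 = 0.24 × 0.217233 = 0.0521359
  w_4·L_4 = 0.35 × 0.209887 = 0.0734606
Marginal: 0.0236727 + 0.039301 + 0.0521359 + 0.0734606 = 0.18857
P(Mode 2 | data) ≈ 0.208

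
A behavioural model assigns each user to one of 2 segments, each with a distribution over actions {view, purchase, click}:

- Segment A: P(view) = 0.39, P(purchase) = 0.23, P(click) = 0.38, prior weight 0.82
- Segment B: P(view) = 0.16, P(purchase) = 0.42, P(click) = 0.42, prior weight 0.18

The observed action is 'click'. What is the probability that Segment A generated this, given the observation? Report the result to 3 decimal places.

The responsibility of component k is P(Z=k) f_k(x) divided by Σ_j P(Z=j) f_j(x).
Evaluate each component's likelihood at the observed value:
  L_A = P(click | comp) = 0.38
  L_B = P(click | comp) = 0.42
Weight by the priors:
  P(Z=A)·L_A = 0.82 × 0.38 = 0.3116
  P(Z=B)·L_B = 0.18 × 0.42 = 0.0756
Normaliser: 0.3116 + 0.0756 = 0.3872
So the posterior for Segment A is 0.3116 / 0.3872 ≈ 0.805.

0.805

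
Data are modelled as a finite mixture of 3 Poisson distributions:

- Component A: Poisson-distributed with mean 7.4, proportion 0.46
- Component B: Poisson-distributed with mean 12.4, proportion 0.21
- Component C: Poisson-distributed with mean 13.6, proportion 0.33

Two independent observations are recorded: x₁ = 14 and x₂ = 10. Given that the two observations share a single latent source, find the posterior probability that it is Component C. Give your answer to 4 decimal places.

0.5215

By Bayes' theorem, P(k | x) = P(Z=k) f_k(x) / Σ_j P(Z=j) f_j(x).
Since both observations come from the same component, the likelihood for component k is f_k(x₁)·f_k(x₂).
  L_A = [e^(−7.4)·7.4^14/14! = 0.0103528] × [0.0829421] = 0.00085868
  L_B = [e^(−12.4)·12.4^14/14! = 0.0959939] × [0.0975444] = 0.00936367
  L_C = [e^(−13.6)·13.6^14/14! = 0.105374] × [0.0739982] = 0.00779745
Weight by the priors:
  P(Z=A)·L_A = 0.46 × 0.00085868 = 0.000394993
  P(Z=B)·L_B = 0.21 × 0.00936367 = 0.00196637
  P(Z=C)·L_C = 0.33 × 0.00779745 = 0.00257316
Evidence: 0.000394993 + 0.00196637 + 0.00257316 = 0.00493452
P(Component C | x) ≈ 0.5215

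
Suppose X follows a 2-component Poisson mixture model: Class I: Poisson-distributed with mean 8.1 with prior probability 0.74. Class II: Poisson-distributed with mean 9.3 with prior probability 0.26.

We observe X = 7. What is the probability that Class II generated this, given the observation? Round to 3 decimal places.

0.218

Posterior ∝ prior × likelihood, so P(k | x) ∝ P(Z=k) f_k(x); normalise over all components.
Evaluate each component's likelihood at the observed value:
  p_I = 0.137778
  p_II = 0.109147
Multiply by the mixture weights:
  P(Z=I)·p_I = 0.74 × 0.137778 = 0.101956
  P(Z=II)·p_II = 0.26 × 0.109147 = 0.0283782
Evidence: 0.101956 + 0.0283782 = 0.130334
So the posterior for Class II is 0.0283782 / 0.130334 ≈ 0.218.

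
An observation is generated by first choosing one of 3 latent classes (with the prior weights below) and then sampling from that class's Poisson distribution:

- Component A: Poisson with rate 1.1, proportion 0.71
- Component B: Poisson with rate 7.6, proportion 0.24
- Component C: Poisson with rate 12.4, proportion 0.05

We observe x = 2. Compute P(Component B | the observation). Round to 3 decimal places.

Posterior ∝ prior × likelihood, so P(k | x) ∝ π_k f_k(x); normalise over all components.
Evaluate each component's likelihood at the observed value:
  L_A = e^(−1.1)·1.1^2/2! = 0.201387
  L_B = e^(−7.6)·7.6^2/2! = 0.014453
  L_C = e^(−12.4)·12.4^2/2! = 0.000316637
Weight by the priors:
  π_A·L_A = 0.71 × 0.201387 = 0.142985
  π_B·L_B = 0.24 × 0.014453 = 0.00346873
  π_C·L_C = 0.05 × 0.000316637 = 1.58319e-05
Denominator: 0.142985 + 0.00346873 + 1.58319e-05 = 0.146469
Responsibility of Component B: 0.00346873 / 0.146469 ≈ 0.024

0.024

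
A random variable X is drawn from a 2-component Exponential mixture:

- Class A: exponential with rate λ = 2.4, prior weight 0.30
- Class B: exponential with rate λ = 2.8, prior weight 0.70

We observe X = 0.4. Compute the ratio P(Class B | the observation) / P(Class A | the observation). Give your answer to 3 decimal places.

2.320

The posterior odds equal the prior odds times the likelihood ratio: (P(Z=i)/P(Z=j))·(f_i(x)/f_j(x)).
Exponential densities:
  f_A = 0.918943
  f_B = 0.913583
0.639508 / 0.275683 ≈ 2.320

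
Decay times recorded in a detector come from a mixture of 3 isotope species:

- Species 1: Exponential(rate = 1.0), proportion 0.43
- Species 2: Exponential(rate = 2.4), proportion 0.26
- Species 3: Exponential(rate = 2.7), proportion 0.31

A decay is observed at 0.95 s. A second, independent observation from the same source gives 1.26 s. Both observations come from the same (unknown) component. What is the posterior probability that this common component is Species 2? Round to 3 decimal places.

The responsibility of component k is π_k f_k(x) divided by Σ_j π_j f_j(x).
Since both observations come from the same component, the likelihood for component k is f_k(x₁)·f_k(x₂).
  p_1 = [0.386741] × [0.283654] = 0.109701
  p_2 = [0.245482] × [0.116655] = 0.0286368
  p_3 = [0.207682] × [0.0899278] = 0.0186764
Multiply by the mixture weights:
  π_1·p_1 = 0.43 × 0.109701 = 0.0471713
  π_2·p_2 = 0.26 × 0.0286368 = 0.00744557
  π_3·p_3 = 0.31 × 0.0186764 = 0.00578967
Denominator: 0.0471713 + 0.00744557 + 0.00578967 = 0.0604065
P(Species 2 | data) ≈ 0.123

0.123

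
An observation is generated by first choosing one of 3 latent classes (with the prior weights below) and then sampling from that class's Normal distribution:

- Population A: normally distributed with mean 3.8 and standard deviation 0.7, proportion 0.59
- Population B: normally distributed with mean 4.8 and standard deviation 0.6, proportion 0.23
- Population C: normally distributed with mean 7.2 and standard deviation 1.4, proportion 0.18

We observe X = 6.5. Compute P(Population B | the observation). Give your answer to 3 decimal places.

The responsibility of component k is π_k f_k(x) divided by Σ_j π_j f_j(x).
Normal densities:
  f_A = 0.000335114
  f_B = 0.0120102
  f_C = 0.251475
Multiply by the mixture weights:
  π_A·f_A = 0.59 × 0.000335114 = 0.000197717
  π_B·f_B = 0.23 × 0.0120102 = 0.00276234
  π_C·f_C = 0.18 × 0.251475 = 0.0452655
Denominator: 0.000197717 + 0.00276234 + 0.0452655 = 0.0482256
P(Population B | data) = 0.00276234 / 0.0482256 ≈ 0.057

0.057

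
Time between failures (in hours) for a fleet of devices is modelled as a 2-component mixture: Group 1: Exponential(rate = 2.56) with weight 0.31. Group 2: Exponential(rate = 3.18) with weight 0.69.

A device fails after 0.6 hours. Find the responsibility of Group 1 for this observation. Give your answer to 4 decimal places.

0.3441

Apply Bayes' rule: the posterior for each component is proportional to its prior times its likelihood at x.
Evaluate each component's likelihood at the observed value:
  L_1 = 2.56·e^(−2.56·0.6) = 2.56·e^(−1.5360) = 0.551015
  L_2 = 3.18·e^(−3.18·0.6) = 3.18·e^(−1.9080) = 0.471838
Multiply by the mixture weights:
  π_1·L_1 = 0.31 × 0.551015 = 0.170815
  π_2·L_2 = 0.69 × 0.471838 = 0.325568
Normaliser: 0.170815 + 0.325568 = 0.496383
So the posterior for Group 1 is 0.170815 / 0.496383 ≈ 0.3441.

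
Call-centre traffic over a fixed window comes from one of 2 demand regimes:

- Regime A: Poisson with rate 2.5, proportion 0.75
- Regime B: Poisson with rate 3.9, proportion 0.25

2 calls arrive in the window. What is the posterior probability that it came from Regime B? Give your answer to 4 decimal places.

Apply Bayes' rule: the posterior for each component is proportional to its prior times its likelihood at x.
Poisson probabilities:
  p_A = e^(−2.5)·2.5^2/2! = 0.256516
  p_B = e^(−3.9)·3.9^2/2! = 0.15394
Weight by the priors:
  π_A·p_A = 0.75 × 0.256516 = 0.192387
  π_B·p_B = 0.25 × 0.15394 = 0.0384849
Normaliser: 0.192387 + 0.0384849 = 0.230872
P(Regime B | data) = 0.0384849 / 0.230872 ≈ 0.1667

0.1667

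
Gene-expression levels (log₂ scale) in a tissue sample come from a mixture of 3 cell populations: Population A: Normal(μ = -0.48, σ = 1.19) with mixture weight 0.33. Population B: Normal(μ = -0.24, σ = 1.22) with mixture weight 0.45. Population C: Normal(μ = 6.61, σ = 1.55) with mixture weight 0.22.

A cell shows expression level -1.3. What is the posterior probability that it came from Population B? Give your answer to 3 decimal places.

0.536

Apply Bayes' rule: the posterior for each component is proportional to its prior times its likelihood at x.
Component likelihoods at x = -1.3:
  p_A = 0.264397
  p_B = 0.224194
  p_C = 5.69418e-07
Prior × likelihood for each component:
  P(Z=A)·p_A = 0.33 × 0.264397 = 0.0872509
  P(Z=B)·p_B = 0.45 × 0.224194 = 0.100887
  P(Z=C)·p_C = 0.22 × 5.69418e-07 = 1.25272e-07
Sum: 0.0872509 + 0.100887 + 1.25272e-07 = 0.188139
So the posterior for Population B is 0.100887 / 0.188139 ≈ 0.536.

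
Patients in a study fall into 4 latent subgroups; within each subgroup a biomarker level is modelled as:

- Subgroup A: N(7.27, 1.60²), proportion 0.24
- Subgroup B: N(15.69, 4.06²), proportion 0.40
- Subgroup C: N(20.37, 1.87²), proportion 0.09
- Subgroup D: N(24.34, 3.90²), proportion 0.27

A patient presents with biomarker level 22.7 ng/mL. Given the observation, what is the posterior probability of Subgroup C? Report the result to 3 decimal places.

0.206

The responsibility of component k is w_k f_k(x) divided by Σ_j w_j f_j(x).
Component likelihoods at x = 22.7 ng/mL:
  p_A = (1/(1.60·√(2π)))·exp(−(22.7−7.27)²/(2·1.60²)) = 0.249339·exp(-46.50096) = 1.59104e-21
  p_B = (1/(4.06·√(2π)))·exp(−(22.7−15.69)²/(2·4.06²)) = 0.098262·exp(-1.49058) = 0.0221327
  p_C = (1/(1.87·√(2π)))·exp(−(22.7−20.37)²/(2·1.87²)) = 0.213338·exp(-0.77624) = 0.0981634
  p_D = (1/(3.90·√(2π)))·exp(−(22.7−24.34)²/(2·3.90²)) = 0.102293·exp(-0.08842) = 0.0936369
Multiply by the mixture weights:
  w_A·p_A = 0.24 × 1.59104e-21 = 3.8185e-22
  w_B·p_B = 0.40 × 0.0221327 = 0.0088531
  w_C·p_C = 0.09 × 0.0981634 = 0.00883471
  w_D·p_D = 0.27 × 0.0936369 = 0.025282
Denominator: 3.8185e-22 + 0.0088531 + 0.00883471 + 0.025282 = 0.0429698
P(Subgroup C | 22.7 ng/mL) ≈ 0.206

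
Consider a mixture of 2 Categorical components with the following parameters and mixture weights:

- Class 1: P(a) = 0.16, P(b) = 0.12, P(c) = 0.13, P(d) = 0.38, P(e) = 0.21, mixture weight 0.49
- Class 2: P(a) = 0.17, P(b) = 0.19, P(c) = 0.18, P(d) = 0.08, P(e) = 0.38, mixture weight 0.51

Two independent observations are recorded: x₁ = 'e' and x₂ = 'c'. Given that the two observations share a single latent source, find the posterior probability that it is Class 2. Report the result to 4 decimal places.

By Bayes' theorem, P(k | x) = π_k f_k(x) / Σ_j π_j f_j(x).
Since both observations come from the same component, the likelihood for component k is f_k(x₁)·f_k(x₂).
  L_1 = [P(e | comp) = 0.21] × [0.13] = 0.0273
  L_2 = [P(e | comp) = 0.38] × [0.18] = 0.0684
Weight by the priors:
  π_1·L_1 = 0.49 × 0.0273 = 0.013377
  π_2·L_2 = 0.51 × 0.0684 = 0.034884
Normaliser: 0.013377 + 0.034884 = 0.048261
P(Class 2 | x₁, x₂) = 0.034884 / 0.048261 ≈ 0.7228

0.7228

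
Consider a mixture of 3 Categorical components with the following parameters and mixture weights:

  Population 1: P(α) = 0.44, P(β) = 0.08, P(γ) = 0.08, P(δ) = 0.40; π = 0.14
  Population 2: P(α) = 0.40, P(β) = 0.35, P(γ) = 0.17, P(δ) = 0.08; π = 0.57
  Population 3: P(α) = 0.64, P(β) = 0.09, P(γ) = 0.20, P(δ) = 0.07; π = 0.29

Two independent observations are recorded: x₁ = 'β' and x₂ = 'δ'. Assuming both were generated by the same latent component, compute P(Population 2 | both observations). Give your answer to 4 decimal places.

The responsibility of component k is P(Z=k) f_k(x) divided by Σ_j P(Z=j) f_j(x).
Since both observations come from the same component, the likelihood for component k is f_k(x₁)·f_k(x₂).
  f_1 = [0.08] × [0.4] = 0.032
  f_2 = [0.35] × [0.08] = 0.028
  f_3 = [0.09] × [0.07] = 0.0063
Weight by the priors:
  P(Z=1)·f_1 = 0.14 × 0.032 = 0.00448
  P(Z=2)·f_2 = 0.57 × 0.028 = 0.01596
  P(Z=3)·f_3 = 0.29 × 0.0063 = 0.001827
Normaliser: 0.00448 + 0.01596 + 0.001827 = 0.022267
So the posterior for Population 2 is 0.01596 / 0.022267 ≈ 0.7168.

0.7168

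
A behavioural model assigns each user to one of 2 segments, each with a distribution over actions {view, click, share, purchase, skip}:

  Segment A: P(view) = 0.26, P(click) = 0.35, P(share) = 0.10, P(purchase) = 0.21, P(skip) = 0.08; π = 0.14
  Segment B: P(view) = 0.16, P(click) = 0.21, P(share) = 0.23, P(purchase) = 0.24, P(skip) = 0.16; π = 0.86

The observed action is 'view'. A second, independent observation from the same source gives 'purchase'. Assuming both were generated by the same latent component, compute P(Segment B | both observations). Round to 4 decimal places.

0.8120

By Bayes' theorem, P(k | x) = P(Z=k) f_k(x) / Σ_j P(Z=j) f_j(x).
Since both observations come from the same component, the likelihood for component k is f_k(x₁)·f_k(x₂).
  L_A = [P(view | comp) = 0.26] × [0.21] = 0.0546
  L_B = [P(view | comp) = 0.16] × [0.24] = 0.0384
Weight by the priors:
  P(Z=A)·L_A = 0.14 × 0.0546 = 0.007644
  P(Z=B)·L_B = 0.86 × 0.0384 = 0.033024
Sum: 0.007644 + 0.033024 = 0.040668
P(Segment B | x₁,x₂) ≈ 0.8120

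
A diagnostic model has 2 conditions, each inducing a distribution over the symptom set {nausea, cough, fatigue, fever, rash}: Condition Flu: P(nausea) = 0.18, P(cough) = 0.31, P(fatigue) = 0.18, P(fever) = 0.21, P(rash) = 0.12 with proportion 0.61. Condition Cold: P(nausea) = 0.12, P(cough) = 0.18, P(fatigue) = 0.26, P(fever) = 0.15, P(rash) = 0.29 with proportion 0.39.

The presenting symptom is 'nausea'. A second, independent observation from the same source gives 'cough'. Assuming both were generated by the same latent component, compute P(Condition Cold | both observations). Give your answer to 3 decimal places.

0.198

The responsibility of component k is P(Z=k) f_k(x) divided by Σ_j P(Z=j) f_j(x).
Since both observations come from the same component, the likelihood for component k is f_k(x₁)·f_k(x₂).
  f_Flu = [P(nausea | comp) = 0.18] × [0.31] = 0.0558
  f_Cold = [P(nausea | comp) = 0.12] × [0.18] = 0.0216
Unnormalised posteriors:
  P(Z=Flu)·f_Flu = 0.61 × 0.0558 = 0.034038
  P(Z=Cold)·f_Cold = 0.39 × 0.0216 = 0.008424
Normaliser: 0.034038 + 0.008424 = 0.042462
So the posterior for Condition Cold is 0.008424 / 0.042462 ≈ 0.198.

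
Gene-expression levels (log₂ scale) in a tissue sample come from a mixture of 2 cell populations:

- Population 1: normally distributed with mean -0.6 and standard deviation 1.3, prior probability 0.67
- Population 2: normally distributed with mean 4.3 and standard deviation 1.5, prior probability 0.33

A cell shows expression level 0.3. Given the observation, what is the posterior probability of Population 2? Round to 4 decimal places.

The responsibility of component k is π_k f_k(x) divided by Σ_j π_j f_j(x).
Normal densities:
  f_1 = 0.241485
  f_2 = 0.00759732
Multiply by the mixture weights:
  π_1·f_1 = 0.67 × 0.241485 = 0.161795
  π_2·f_2 = 0.33 × 0.00759732 = 0.00250712
Sum: 0.161795 + 0.00250712 = 0.164302
Responsibility of Population 2: 0.00250712 / 0.164302 ≈ 0.0153

0.0153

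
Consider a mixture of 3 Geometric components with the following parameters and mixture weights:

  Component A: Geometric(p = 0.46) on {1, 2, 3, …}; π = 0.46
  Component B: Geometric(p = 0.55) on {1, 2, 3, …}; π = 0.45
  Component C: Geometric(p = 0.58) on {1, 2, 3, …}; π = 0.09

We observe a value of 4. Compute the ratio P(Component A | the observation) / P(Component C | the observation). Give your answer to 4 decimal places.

Only the two components matter; the odds are (P(Z=i) f_i(x)) / (P(Z=j) f_j(x)).
Component likelihoods at x = 4:
  L_A = 0.0724334
  L_B = 0.0501187
  L_C = 0.042971
0.0333194 / 0.00386739 ≈ 8.6155

8.6155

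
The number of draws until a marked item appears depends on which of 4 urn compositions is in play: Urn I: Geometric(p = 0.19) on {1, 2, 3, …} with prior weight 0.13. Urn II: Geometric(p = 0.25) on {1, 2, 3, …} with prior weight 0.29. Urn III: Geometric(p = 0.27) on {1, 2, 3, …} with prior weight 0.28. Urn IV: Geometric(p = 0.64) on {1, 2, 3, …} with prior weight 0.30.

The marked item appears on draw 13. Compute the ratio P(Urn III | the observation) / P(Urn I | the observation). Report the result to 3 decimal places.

0.879

Posterior odds = (π_i f_i(x)) / (π_j f_j(x)); the normalising sum cancels.
Geometric probabilities:
  f_I = 0.0151556
  f_II = 0.00791909
  f_III = 0.00618355
  f_IV = 3.03256e-06
Odds = (0.28/0.13) × (0.00618355/0.0151556) = 2.15385 × 0.408004 ≈ 0.879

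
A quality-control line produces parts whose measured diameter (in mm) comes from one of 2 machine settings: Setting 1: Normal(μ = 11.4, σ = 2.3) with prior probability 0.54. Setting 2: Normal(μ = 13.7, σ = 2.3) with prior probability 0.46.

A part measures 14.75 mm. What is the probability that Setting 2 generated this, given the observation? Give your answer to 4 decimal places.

0.6892

P(component k | x) = π_k·f_k(x) / marginal(x), where marginal(x) = Σ_j π_j·f_j(x).
Normal densities:
  L_1 = (1/(2.3·√(2π)))·exp(−(14.75−11.4)²/(2·2.3²)) = 0.173453·exp(-1.06073) = 0.0600501
  L_2 = (1/(2.3·√(2π)))·exp(−(14.75−13.7)²/(2·2.3²)) = 0.173453·exp(-0.10421) = 0.156288
Weight by the priors:
  π_1·L_1 = 0.54 × 0.0600501 = 0.0324271
  π_2·L_2 = 0.46 × 0.156288 = 0.0718926
Denominator: 0.0324271 + 0.0718926 = 0.10432
Responsibility of Setting 2: 0.0718926 / 0.10432 ≈ 0.6892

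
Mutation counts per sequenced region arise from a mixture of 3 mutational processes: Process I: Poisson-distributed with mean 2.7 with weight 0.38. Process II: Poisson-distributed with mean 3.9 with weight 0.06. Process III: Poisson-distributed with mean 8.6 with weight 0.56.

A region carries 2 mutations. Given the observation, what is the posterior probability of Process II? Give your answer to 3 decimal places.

Apply Bayes' rule: the posterior for each component is proportional to its prior times its likelihood at x.
Evaluate each component's likelihood at the observed value:
  f_I = e^(−2.7)·2.7^2/2! = 0.244964
  f_II = e^(−3.9)·3.9^2/2! = 0.15394
  f_III = e^(−8.6)·8.6^2/2! = 0.00680823
Unnormalised posteriors:
  P(Z=I)·f_I = 0.38 × 0.244964 = 0.0930864
  P(Z=II)·f_II = 0.06 × 0.15394 = 0.00923638
  P(Z=III)·f_III = 0.56 × 0.00680823 = 0.00381261
Evidence: 0.0930864 + 0.00923638 + 0.00381261 = 0.106135
P(Process II | the observation) = 0.00923638 / 0.106135 ≈ 0.087

0.087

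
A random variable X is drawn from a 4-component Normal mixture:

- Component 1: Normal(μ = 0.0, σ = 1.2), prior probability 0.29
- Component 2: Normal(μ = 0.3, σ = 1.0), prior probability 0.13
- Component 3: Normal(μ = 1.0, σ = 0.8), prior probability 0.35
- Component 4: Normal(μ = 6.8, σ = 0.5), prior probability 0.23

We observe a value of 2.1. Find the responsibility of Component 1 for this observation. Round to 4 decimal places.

By Bayes' theorem, P(k | x) = π_k f_k(x) / Σ_j π_j f_j(x).
Component likelihoods at x = 2.1:
  f_1 = (1/(1.2·√(2π)))·exp(−(2.1−0.0)²/(2·1.2²)) = 0.332452·exp(-1.53125) = 0.0718978
  f_2 = (1/(1.0·√(2π)))·exp(−(2.1−0.3)²/(2·1.0²)) = 0.398942·exp(-1.62000) = 0.0789502
  f_3 = (1/(0.8·√(2π)))·exp(−(2.1−1.0)²/(2·0.8²)) = 0.498678·exp(-0.94531) = 0.193765
  f_4 = (1/(0.5·√(2π)))·exp(−(2.1−6.8)²/(2·0.5²)) = 0.797885·exp(-44.18000) = 5.18573e-20
Weight by the priors:
  π_1·f_1 = 0.29 × 0.0718978 = 0.0208504
  π_2·f_2 = 0.13 × 0.0789502 = 0.0102635
  π_3·f_3 = 0.35 × 0.193765 = 0.0678179
  π_4·f_4 = 0.23 × 5.18573e-20 = 1.19272e-20
Sum: 0.0208504 + 0.0102635 + 0.0678179 + 1.19272e-20 = 0.0989317
So the posterior for Component 1 is 0.0208504 / 0.0989317 ≈ 0.2108.

0.2108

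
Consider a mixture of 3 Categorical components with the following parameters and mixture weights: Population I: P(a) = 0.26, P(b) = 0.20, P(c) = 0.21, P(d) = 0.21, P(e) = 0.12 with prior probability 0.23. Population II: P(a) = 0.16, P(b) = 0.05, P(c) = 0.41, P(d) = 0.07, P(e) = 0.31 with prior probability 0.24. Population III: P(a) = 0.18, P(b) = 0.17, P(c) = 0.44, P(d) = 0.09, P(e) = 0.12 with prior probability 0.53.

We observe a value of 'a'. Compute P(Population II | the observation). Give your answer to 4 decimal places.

0.1983

By Bayes' theorem, P(k | x) = π_k f_k(x) / Σ_j π_j f_j(x).
Evaluate each component's likelihood at the observed value:
  L_I = P(a | comp) = 0.26
  L_II = P(a | comp) = 0.16
  L_III = P(a | comp) = 0.18
Weight by the priors:
  π_I·L_I = 0.23 × 0.26 = 0.0598
  π_II·L_II = 0.24 × 0.16 = 0.0384
  π_III·L_III = 0.53 × 0.18 = 0.0954
Sum: 0.0598 + 0.0384 + 0.0954 = 0.1936
Responsibility of Population II: 0.0384 / 0.1936 ≈ 0.1983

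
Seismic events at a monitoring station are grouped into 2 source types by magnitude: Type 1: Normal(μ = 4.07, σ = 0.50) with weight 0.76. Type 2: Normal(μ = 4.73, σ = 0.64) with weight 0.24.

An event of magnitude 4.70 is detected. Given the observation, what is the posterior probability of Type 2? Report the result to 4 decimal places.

0.3528

Apply Bayes' rule: the posterior for each component is proportional to its prior times its likelihood at x.
Normal densities:
  L_1 = (1/(0.50·√(2π)))·exp(−(4.70−4.07)²/(2·0.50²)) = 0.797885·exp(-0.79380) = 0.360742
  L_2 = (1/(0.64·√(2π)))·exp(−(4.70−4.73)²/(2·0.64²)) = 0.623347·exp(-0.00110) = 0.622663
Unnormalised posteriors:
  w_1·L_1 = 0.76 × 0.360742 = 0.274164
  w_2·L_2 = 0.24 × 0.622663 = 0.149439
Evidence: 0.274164 + 0.149439 = 0.423603
So the posterior for Type 2 is 0.149439 / 0.423603 ≈ 0.3528.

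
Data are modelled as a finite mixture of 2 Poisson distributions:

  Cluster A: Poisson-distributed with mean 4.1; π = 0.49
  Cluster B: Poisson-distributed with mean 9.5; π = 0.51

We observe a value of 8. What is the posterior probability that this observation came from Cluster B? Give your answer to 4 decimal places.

0.7962

The responsibility of component k is π_k f_k(x) divided by Σ_j π_j f_j(x).
Poisson probabilities:
  L_A = e^(−4.1)·4.1^8/8! = 0.0328203
  L_B = e^(−9.5)·9.5^8/8! = 0.12316
Multiply by the mixture weights:
  π_A·L_A = 0.49 × 0.0328203 = 0.016082
  π_B·L_B = 0.51 × 0.12316 = 0.0628118
Sum: 0.016082 + 0.0628118 = 0.0788937
Responsibility of Cluster B: 0.0628118 / 0.0788937 ≈ 0.7962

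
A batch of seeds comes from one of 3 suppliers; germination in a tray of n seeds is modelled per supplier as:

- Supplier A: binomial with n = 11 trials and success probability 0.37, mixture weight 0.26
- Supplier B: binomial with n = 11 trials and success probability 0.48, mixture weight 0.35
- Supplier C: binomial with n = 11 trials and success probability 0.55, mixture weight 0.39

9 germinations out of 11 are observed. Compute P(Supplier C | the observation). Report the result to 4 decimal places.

0.7200

By Bayes' theorem, P(k | x) = w_k f_k(x) / Σ_j w_j f_j(x).
Component likelihoods at x = 9 germinations out of 11:
  p_A = 0.002837
  p_B = 0.0201159
  p_C = 0.0512923
Unnormalised posteriors:
  w_A·p_A = 0.26 × 0.002837 = 0.00073762
  w_B·p_B = 0.35 × 0.0201159 = 0.00704058
  w_C·p_C = 0.39 × 0.0512923 = 0.020004
Marginal: 0.00073762 + 0.00704058 + 0.020004 = 0.0277822
P(Supplier C | 9 germinations out of 11) = 0.020004 / 0.0277822 ≈ 0.7200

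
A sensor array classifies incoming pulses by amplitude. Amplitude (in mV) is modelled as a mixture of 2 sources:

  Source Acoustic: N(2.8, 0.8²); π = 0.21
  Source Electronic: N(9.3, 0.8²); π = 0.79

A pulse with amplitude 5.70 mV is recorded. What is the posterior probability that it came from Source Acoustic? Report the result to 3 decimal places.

0.903

The responsibility of component k is π_k f_k(x) divided by Σ_j π_j f_j(x).
Evaluate each component's likelihood at the observed value:
  p_Acoustic = (1/(0.8·√(2π)))·exp(−(5.70−2.8)²/(2·0.8²)) = 0.498678·exp(-6.57031) = 0.000698827
  p_Electronic = (1/(0.8·√(2π)))·exp(−(5.70−9.3)²/(2·0.8²)) = 0.498678·exp(-10.12500) = 1.99797e-05
Multiply by the mixture weights:
  π_Acoustic·p_Acoustic = 0.21 × 0.000698827 = 0.000146754
  π_Electronic·p_Electronic = 0.79 × 1.99797e-05 = 1.57839e-05
Evidence: 0.000146754 + 1.57839e-05 = 0.000162538
Responsibility of Source Acoustic: 0.000146754 / 0.000162538 ≈ 0.903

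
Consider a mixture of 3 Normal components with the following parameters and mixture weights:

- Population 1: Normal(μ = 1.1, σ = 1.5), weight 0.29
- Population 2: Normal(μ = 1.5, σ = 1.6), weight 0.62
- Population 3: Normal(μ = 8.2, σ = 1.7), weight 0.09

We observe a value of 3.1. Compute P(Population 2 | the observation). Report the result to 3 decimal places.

0.746

The responsibility of component k is π_k f_k(x) divided by Σ_j π_j f_j(x).
Normal densities:
  L_1 = (1/(1.5·√(2π)))·exp(−(3.1−1.1)²/(2·1.5²)) = 0.265962·exp(-0.88889) = 0.10934
  L_2 = (1/(1.6·√(2π)))·exp(−(3.1−1.5)²/(2·1.6²)) = 0.249339·exp(-0.50000) = 0.151232
  L_3 = (1/(1.7·√(2π)))·exp(−(3.1−8.2)²/(2·1.7²)) = 0.234672·exp(-4.50000) = 0.00260697
Unnormalised posteriors:
  π_1·L_1 = 0.29 × 0.10934 = 0.0317086
  π_2·L_2 = 0.62 × 0.151232 = 0.0937637
  π_3·L_3 = 0.09 × 0.00260697 = 0.000234627
Normaliser: 0.0317086 + 0.0937637 + 0.000234627 = 0.125707
So the posterior for Population 2 is 0.0937637 / 0.125707 ≈ 0.746.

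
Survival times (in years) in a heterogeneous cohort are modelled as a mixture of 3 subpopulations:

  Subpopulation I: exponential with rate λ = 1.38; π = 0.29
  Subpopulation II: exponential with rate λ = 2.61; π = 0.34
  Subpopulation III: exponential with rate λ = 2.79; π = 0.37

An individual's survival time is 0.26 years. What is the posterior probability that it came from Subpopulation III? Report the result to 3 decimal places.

0.406

The responsibility of component k is P(Z=k) f_k(x) divided by Σ_j P(Z=j) f_j(x).
Evaluate each component's likelihood at the observed value:
  f_I = 0.963949
  f_II = 1.32412
  f_III = 1.35073
Multiply by the mixture weights:
  P(Z=I)·f_I = 0.29 × 0.963949 = 0.279545
  P(Z=II)·f_II = 0.34 × 1.32412 = 0.450202
  P(Z=III)·f_III = 0.37 × 1.35073 = 0.499768
Sum: 0.279545 + 0.450202 + 0.499768 = 1.22952
P(Subpopulation III | data) = 0.499768 / 1.22952 ≈ 0.406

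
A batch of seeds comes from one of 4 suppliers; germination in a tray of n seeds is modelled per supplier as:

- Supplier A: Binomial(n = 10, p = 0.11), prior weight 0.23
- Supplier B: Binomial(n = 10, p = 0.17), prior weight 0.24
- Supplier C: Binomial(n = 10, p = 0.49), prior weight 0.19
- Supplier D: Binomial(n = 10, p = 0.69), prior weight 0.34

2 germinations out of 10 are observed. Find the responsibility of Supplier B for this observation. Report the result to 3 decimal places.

The responsibility of component k is P(Z=k) f_k(x) divided by Σ_j P(Z=j) f_j(x).
Evaluate each component's likelihood at the observed value:
  f_A = C(10,2)·0.11^2·0.89^8 = 45·0.0121·0.393659 = 0.214347
  f_B = C(10,2)·0.17^2·0.83^8 = 45·0.0289·0.225229 = 0.292911
  f_C = C(10,2)·0.49^2·0.51^8 = 45·0.2401·0.00457679 = 0.04945
  f_D = C(10,2)·0.69^2·0.31^8 = 45·0.4761·8.52891e-05 = 0.00182728
Prior × likelihood for each component:
  P(Z=A)·f_A = 0.23 × 0.214347 = 0.0492999
  P(Z=B)·f_B = 0.24 × 0.292911 = 0.0702985
  P(Z=C)·f_C = 0.19 × 0.04945 = 0.0093955
  P(Z=D)·f_D = 0.34 × 0.00182728 = 0.000621274
Sum: 0.0492999 + 0.0702985 + 0.0093955 + 0.000621274 = 0.129615
So the posterior for Supplier B is 0.0702985 / 0.129615 ≈ 0.542.

0.542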